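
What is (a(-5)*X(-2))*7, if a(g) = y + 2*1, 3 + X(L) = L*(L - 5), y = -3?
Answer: -77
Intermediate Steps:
X(L) = -3 + L*(-5 + L) (X(L) = -3 + L*(L - 5) = -3 + L*(-5 + L))
a(g) = -1 (a(g) = -3 + 2*1 = -3 + 2 = -1)
(a(-5)*X(-2))*7 = -(-3 + (-2)² - 5*(-2))*7 = -(-3 + 4 + 10)*7 = -1*11*7 = -11*7 = -77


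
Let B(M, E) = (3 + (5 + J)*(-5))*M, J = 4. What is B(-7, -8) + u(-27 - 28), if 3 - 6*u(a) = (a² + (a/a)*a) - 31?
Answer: -586/3 ≈ -195.33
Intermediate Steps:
u(a) = 17/3 - a/6 - a²/6 (u(a) = ½ - ((a² + (a/a)*a) - 31)/6 = ½ - ((a² + 1*a) - 31)/6 = ½ - ((a² + a) - 31)/6 = ½ - ((a + a²) - 31)/6 = ½ - (-31 + a + a²)/6 = ½ + (31/6 - a/6 - a²/6) = 17/3 - a/6 - a²/6)
B(M, E) = -42*M (B(M, E) = (3 + (5 + 4)*(-5))*M = (3 + 9*(-5))*M = (3 - 45)*M = -42*M)
B(-7, -8) + u(-27 - 28) = -42*(-7) + (17/3 - (-27 - 28)/6 - (-27 - 28)²/6) = 294 + (17/3 - ⅙*(-55) - ⅙*(-55)²) = 294 + (17/3 + 55/6 - ⅙*3025) = 294 + (17/3 + 55/6 - 3025/6) = 294 - 1468/3 = -586/3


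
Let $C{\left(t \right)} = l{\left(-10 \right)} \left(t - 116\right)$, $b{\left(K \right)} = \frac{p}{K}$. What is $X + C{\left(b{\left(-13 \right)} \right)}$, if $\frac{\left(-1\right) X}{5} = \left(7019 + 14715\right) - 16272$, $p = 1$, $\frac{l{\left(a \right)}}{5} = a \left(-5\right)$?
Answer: $- \frac{732280}{13} \approx -56329.0$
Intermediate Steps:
$l{\left(a \right)} = - 25 a$ ($l{\left(a \right)} = 5 a \left(-5\right) = 5 \left(- 5 a\right) = - 25 a$)
$b{\left(K \right)} = \frac{1}{K}$ ($b{\left(K \right)} = 1 \frac{1}{K} = \frac{1}{K}$)
$X = -27310$ ($X = - 5 \left(\left(7019 + 14715\right) - 16272\right) = - 5 \left(21734 - 16272\right) = \left(-5\right) 5462 = -27310$)
$C{\left(t \right)} = -29000 + 250 t$ ($C{\left(t \right)} = \left(-25\right) \left(-10\right) \left(t - 116\right) = 250 \left(-116 + t\right) = -29000 + 250 t$)
$X + C{\left(b{\left(-13 \right)} \right)} = -27310 - \left(29000 - \frac{250}{-13}\right) = -27310 + \left(-29000 + 250 \left(- \frac{1}{13}\right)\right) = -27310 - \frac{377250}{13} = - \frac{732280}{13}$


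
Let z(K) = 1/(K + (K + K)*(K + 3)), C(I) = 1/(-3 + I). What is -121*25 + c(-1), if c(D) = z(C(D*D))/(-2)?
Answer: -18149/6 ≈ -3024.8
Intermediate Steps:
z(K) = 1/(K + 2*K*(3 + K)) (z(K) = 1/(K + (2*K)*(3 + K)) = 1/(K + 2*K*(3 + K)))
c(D) = -(-3 + D²)/(2*(7 + 2/(-3 + D²))) (c(D) = (1/((1/(-3 + D*D))*(7 + 2/(-3 + D*D))))/(-2) = (1/((1/(-3 + D²))*(7 + 2/(-3 + D²))))*(-½) = ((-3 + D²)/(7 + 2/(-3 + D²)))*(-½) = -(-3 + D²)/(2*(7 + 2/(-3 + D²))))
-121*25 + c(-1) = -121*25 - (-3 + (-1)²)²/(-38 + 14*(-1)²) = -3025 - (-3 + 1)²/(-38 + 14*1) = -3025 - 1*(-2)²/(-38 + 14) = -3025 - 1*4/(-24) = -3025 - 1*(-1/24)*4 = -3025 + ⅙ = -18149/6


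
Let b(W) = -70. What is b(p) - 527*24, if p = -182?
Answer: -12718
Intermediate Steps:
b(p) - 527*24 = -70 - 527*24 = -70 - 12648 = -12718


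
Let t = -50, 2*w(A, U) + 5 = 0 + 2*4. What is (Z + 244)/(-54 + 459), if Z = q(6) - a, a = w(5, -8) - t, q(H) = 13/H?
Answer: 584/1215 ≈ 0.48066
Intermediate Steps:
w(A, U) = 3/2 (w(A, U) = -5/2 + (0 + 2*4)/2 = -5/2 + (0 + 8)/2 = -5/2 + (1/2)*8 = -5/2 + 4 = 3/2)
a = 103/2 (a = 3/2 - 1*(-50) = 3/2 + 50 = 103/2 ≈ 51.500)
Z = -148/3 (Z = 13/6 - 1*103/2 = 13*(1/6) - 103/2 = 13/6 - 103/2 = -148/3 ≈ -49.333)
(Z + 244)/(-54 + 459) = (-148/3 + 244)/(-54 + 459) = (584/3)/405 = (584/3)*(1/405) = 584/1215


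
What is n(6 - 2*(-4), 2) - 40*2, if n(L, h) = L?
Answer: -66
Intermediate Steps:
n(6 - 2*(-4), 2) - 40*2 = (6 - 2*(-4)) - 40*2 = (6 + 8) - 80 = 14 - 80 = -66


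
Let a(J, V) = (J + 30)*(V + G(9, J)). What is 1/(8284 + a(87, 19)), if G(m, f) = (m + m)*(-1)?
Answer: 1/8401 ≈ 0.00011903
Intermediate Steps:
G(m, f) = -2*m (G(m, f) = (2*m)*(-1) = -2*m)
a(J, V) = (-18 + V)*(30 + J) (a(J, V) = (J + 30)*(V - 2*9) = (30 + J)*(V - 18) = (30 + J)*(-18 + V) = (-18 + V)*(30 + J))
1/(8284 + a(87, 19)) = 1/(8284 + (-540 - 18*87 + 30*19 + 87*19)) = 1/(8284 + (-540 - 1566 + 570 + 1653)) = 1/(8284 + 117) = 1/8401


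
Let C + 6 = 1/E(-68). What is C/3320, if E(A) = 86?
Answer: -103/57104 ≈ -0.0018037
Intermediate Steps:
C = -515/86 (C = -6 + 1/86 = -515/86 ≈ -5.9884)
C/3320 = -515/86/3320 = -515/86*1/3320 = -103/57104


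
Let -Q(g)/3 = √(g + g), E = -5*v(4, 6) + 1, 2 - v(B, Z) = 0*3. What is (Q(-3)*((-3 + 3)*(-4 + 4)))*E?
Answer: 0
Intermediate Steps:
v(B, Z) = 2 (v(B, Z) = 2 - 0*3 = 2 - 1*0 = 2 + 0 = 2)
E = -9 (E = -5*2 + 1 = -10 + 1 = -9)
Q(g) = -3*√2*√g (Q(g) = -3*√(g + g) = -3*√2*√g)
(Q(-3)*((-3 + 3)*(-4 + 4)))*E = ((-3*√2*√(-3))*((-3 + 3)*(-4 + 4)))*(-9) = ((-3*√2*I*√3)*(0*0))*(-9) = (-3*I*√6*0)*(-9) = 0*(-9) = 0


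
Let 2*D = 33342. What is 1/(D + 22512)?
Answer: 1/39183 ≈ 2.5521e-5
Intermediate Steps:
D = 16671 (D = (½)*33342 = 16671)
1/(D + 22512) = 1/(16671 + 22512) = 1/39183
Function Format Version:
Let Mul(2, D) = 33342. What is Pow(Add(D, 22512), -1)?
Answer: Rational(1, 39183) ≈ 2.5521e-5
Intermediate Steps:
D = 16671 (D = Mul(Rational(1, 2), 33342) = 16671)
Pow(Add(D, 22512), -1) = Pow(Add(16671, 22512), -1) = Pow(39183, -1) = Rational(1, 39183)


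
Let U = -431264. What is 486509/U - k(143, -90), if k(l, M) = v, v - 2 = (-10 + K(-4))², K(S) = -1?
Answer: -53531981/431264 ≈ -124.13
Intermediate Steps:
v = 123 (v = 2 + (-10 - 1)² = 2 + (-11)² = 2 + 121 = 123)
k(l, M) = 123
486509/U - k(143, -90) = 486509/(-431264) - 1*123 = 486509*(-1/431264) - 123 = -486509/431264 - 123 = -53531981/431264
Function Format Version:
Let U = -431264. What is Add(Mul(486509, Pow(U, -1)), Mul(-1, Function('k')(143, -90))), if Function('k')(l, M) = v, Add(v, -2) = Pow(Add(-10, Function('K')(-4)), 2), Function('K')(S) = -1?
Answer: Rational(-53531981, 431264) ≈ -124.13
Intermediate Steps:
v = 123 (v = Add(2, Pow(Add(-10, -1), 2)) = Add(2, Pow(-11, 2)) = Add(2, 121) = 123)
Function('k')(l, M) = 123
Add(Mul(486509, Pow(U, -1)), Mul(-1, Function('k')(143, -90))) = Add(Mul(486509, Pow(-431264, -1)), Mul(-1, 123)) = Add(Mul(486509, Rational(-1, 431264)), -123) = Add(Rational(-486509, 431264), -123) = Rational(-53531981, 431264)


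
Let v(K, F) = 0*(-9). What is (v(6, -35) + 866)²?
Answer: 749956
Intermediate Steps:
v(K, F) = 0
(v(6, -35) + 866)² = (0 + 866)² = 866² = 749956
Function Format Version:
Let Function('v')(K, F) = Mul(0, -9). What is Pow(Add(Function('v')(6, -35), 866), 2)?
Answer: 749956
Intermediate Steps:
Function('v')(K, F) = 0
Pow(Add(Function('v')(6, -35), 866), 2) = Pow(Add(0, 866), 2) = Pow(866, 2) = 749956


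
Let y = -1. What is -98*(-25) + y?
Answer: 2449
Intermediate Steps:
-98*(-25) + y = -98*(-25) - 1 = 2450 - 1 = 2449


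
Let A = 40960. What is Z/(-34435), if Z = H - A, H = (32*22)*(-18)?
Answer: 53632/34435 ≈ 1.5575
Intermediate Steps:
H = -12672 (H = 704*(-18) = -12672)
Z = -53632 (Z = -12672 - 1*40960 = -12672 - 40960 = -53632)
Z/(-34435) = -53632/(-34435) = -53632*(-1/34435) = 53632/34435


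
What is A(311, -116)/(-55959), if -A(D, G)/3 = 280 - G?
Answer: 396/18653 ≈ 0.021230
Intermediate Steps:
A(D, G) = -840 + 3*G (A(D, G) = -3*(280 - G) = -840 + 3*G)
A(311, -116)/(-55959) = (-840 + 3*(-116))/(-55959) = (-840 - 348)*(-1/55959) = -1188*(-1/55959) = 396/18653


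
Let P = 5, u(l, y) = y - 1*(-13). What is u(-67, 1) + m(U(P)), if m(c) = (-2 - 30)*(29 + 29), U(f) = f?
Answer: -1842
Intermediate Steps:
u(l, y) = 13 + y (u(l, y) = y + 13 = 13 + y)
m(c) = -1856 (m(c) = -32*58 = -1856)
u(-67, 1) + m(U(P)) = (13 + 1) - 1856 = 14 - 1856 = -1842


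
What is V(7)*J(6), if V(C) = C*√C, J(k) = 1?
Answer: 7*√7 ≈ 18.520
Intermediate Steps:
V(C) = C^(3/2)
V(7)*J(6) = 7^(3/2)*1 = (7*√7)*1 = 7*√7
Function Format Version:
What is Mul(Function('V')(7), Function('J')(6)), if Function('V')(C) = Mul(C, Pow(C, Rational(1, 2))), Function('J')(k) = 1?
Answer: Mul(7, Pow(7, Rational(1, 2))) ≈ 18.520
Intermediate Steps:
Function('V')(C) = Pow(C, Rational(3, 2))
Mul(Function('V')(7), Function('J')(6)) = Mul(Pow(7, Rational(3, 2)), 1) = Mul(Mul(7, Pow(7, Rational(1, 2))), 1) = Mul(7, Pow(7, Rational(1, 2)))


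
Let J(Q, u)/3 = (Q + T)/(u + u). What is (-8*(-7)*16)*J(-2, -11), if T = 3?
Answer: -1344/11 ≈ -122.18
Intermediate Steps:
J(Q, u) = 3*(3 + Q)/(2*u) (J(Q, u) = 3*((Q + 3)/(u + u)) = 3*((3 + Q)/((2*u))) = 3*((3 + Q)*(1/(2*u))) = 3*((3 + Q)/(2*u)) = 3*(3 + Q)/(2*u))
(-8*(-7)*16)*J(-2, -11) = (-8*(-7)*16)*((3/2)*(3 - 2)/(-11)) = (56*16)*((3/2)*(-1/11)*1) = 896*(-3/22) = -1344/11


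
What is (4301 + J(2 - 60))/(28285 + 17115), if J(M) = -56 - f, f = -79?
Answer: 1081/11350 ≈ 0.095242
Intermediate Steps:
J(M) = 23 (J(M) = -56 - 1*(-79) = -56 + 79 = 23)
(4301 + J(2 - 60))/(28285 + 17115) = (4301 + 23)/(28285 + 17115) = 4324/45400 = 4324*(1/45400) = 1081/11350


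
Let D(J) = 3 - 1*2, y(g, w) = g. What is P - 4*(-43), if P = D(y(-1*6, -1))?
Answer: 173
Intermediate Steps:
D(J) = 1 (D(J) = 3 - 2 = 1)
P = 1
P - 4*(-43) = 1 - 4*(-43) = 1 + 172 = 173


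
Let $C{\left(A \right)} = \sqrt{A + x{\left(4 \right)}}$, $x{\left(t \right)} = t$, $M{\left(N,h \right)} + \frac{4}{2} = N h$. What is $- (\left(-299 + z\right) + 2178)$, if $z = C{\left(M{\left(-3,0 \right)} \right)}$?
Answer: $-1879 - \sqrt{2} \approx -1880.4$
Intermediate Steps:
$M{\left(N,h \right)} = -2 + N h$
$C{\left(A \right)} = \sqrt{4 + A}$ ($C{\left(A \right)} = \sqrt{A + 4} = \sqrt{4 + A}$)
$z = \sqrt{2}$ ($z = \sqrt{4 - 2} = \sqrt{2} \approx 1.4142$)
$- (\left(-299 + z\right) + 2178) = - (\left(-299 + \sqrt{2}\right) + 2178) = - (1879 + \sqrt{2}) = -1879 - \sqrt{2}$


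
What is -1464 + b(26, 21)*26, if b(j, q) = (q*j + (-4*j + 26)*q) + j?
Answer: -29180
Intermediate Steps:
b(j, q) = j + j*q + q*(26 - 4*j) (b(j, q) = (j*q + (26 - 4*j)*q) + j = (j*q + q*(26 - 4*j)) + j = j + j*q + q*(26 - 4*j))
-1464 + b(26, 21)*26 = -1464 + (26 + 26*21 - 3*26*21)*26 = -1464 + (26 + 546 - 1638)*26 = -1464 - 1066*26 = -1464 - 27716 = -29180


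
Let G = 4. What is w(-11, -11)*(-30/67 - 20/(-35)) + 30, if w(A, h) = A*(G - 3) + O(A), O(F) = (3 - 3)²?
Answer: 13432/469 ≈ 28.640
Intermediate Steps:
O(F) = 0 (O(F) = 0² = 0)
w(A, h) = A (w(A, h) = A*(4 - 3) + 0 = A*1 + 0 = A + 0 = A)
w(-11, -11)*(-30/67 - 20/(-35)) + 30 = -11*(-30/67 - 20/(-35)) + 30 = -11*(-30*1/67 - 20*(-1/35)) + 30 = -11*(-30/67 + 4/7) + 30 = -11*58/469 + 30 = -638/469 + 30 = 13432/469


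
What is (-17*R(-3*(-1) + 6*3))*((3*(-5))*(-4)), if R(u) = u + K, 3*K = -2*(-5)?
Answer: -24820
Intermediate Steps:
K = 10/3 (K = (-2*(-5))/3 = (⅓)*10 = 10/3 ≈ 3.3333)
R(u) = 10/3 + u (R(u) = u + 10/3 = 10/3 + u)
(-17*R(-3*(-1) + 6*3))*((3*(-5))*(-4)) = (-17*(10/3 + (-3*(-1) + 6*3)))*((3*(-5))*(-4)) = (-17*(10/3 + (3 + 18)))*(-15*(-4)) = -17*(10/3 + 21)*60 = -17*73/3*60 = -1241/3*60 = -24820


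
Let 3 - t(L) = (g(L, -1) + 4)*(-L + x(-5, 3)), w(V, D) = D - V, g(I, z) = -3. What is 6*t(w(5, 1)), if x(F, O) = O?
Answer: -24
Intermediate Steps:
t(L) = L (t(L) = 3 - (-3 + 4)*(-L + 3) = 3 - (3 - L) = 3 + (-3 + L) = L)
6*t(w(5, 1)) = 6*(1 - 1*5) = 6*(1 - 5) = 6*(-4) = -24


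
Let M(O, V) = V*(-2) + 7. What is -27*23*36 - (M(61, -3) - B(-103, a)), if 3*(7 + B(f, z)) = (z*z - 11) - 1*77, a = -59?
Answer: -21245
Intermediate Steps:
M(O, V) = 7 - 2*V (M(O, V) = -2*V + 7 = 7 - 2*V)
B(f, z) = -109/3 + z²/3 (B(f, z) = -7 + ((z*z - 11) - 1*77)/3 = -7 + ((z² - 11) - 77)/3 = -7 + ((-11 + z²) - 77)/3 = -7 + (-88 + z²)/3 = -7 + (-88/3 + z²/3) = -109/3 + z²/3)
-27*23*36 - (M(61, -3) - B(-103, a)) = -27*23*36 - ((7 - 2*(-3)) - (-109/3 + (⅓)*(-59)²)) = -621*36 - ((7 + 6) - (-109/3 + (⅓)*3481)) = -22356 - (13 - (-109/3 + 3481/3)) = -22356 - (13 - 1*1124) = -22356 - (13 - 1124) = -22356 - 1*(-1111) = -22356 + 1111 = -21245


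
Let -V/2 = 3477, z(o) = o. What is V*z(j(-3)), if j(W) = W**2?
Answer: -62586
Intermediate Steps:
V = -6954 (V = -2*3477 = -6954)
V*z(j(-3)) = -6954*(-3)**2 = -6954*9 = -62586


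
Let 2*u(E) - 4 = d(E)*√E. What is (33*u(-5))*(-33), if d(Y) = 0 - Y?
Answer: -2178 - 5445*I*√5/2 ≈ -2178.0 - 6087.7*I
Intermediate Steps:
d(Y) = -Y
u(E) = 2 - E^(3/2)/2 (u(E) = 2 + ((-E)*√E)/2 = 2 + (-E^(3/2))/2 = 2 - E^(3/2)/2)
(33*u(-5))*(-33) = (33*(2 - (-5)*I*√5/2))*(-33) = (33*(2 + 5*I*√5/2))*(-33) = (66 + 165*I*√5/2)*(-33) = -2178 - 5445*I*√5/2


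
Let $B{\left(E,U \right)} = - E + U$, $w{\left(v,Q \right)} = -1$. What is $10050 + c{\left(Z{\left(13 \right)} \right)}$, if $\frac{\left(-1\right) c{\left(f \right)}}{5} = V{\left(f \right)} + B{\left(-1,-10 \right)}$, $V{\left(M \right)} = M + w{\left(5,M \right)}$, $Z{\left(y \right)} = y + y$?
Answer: $9970$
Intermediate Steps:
$Z{\left(y \right)} = 2 y$
$V{\left(M \right)} = -1 + M$ ($V{\left(M \right)} = M - 1 = -1 + M$)
$B{\left(E,U \right)} = U - E$
$c{\left(f \right)} = 50 - 5 f$ ($c{\left(f \right)} = - 5 \left(\left(-1 + f\right) - 9\right) = - 5 \left(-10 + f\right) = 50 - 5 f$)
$10050 + c{\left(Z{\left(13 \right)} \right)} = 10050 + \left(50 - 5 \cdot 2 \cdot 13\right) = 10050 + \left(50 - 130\right) = 10050 - 80 = 9970$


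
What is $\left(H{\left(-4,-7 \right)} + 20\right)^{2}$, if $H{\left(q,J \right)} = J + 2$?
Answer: $225$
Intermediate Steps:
$H{\left(q,J \right)} = 2 + J$
$\left(H{\left(-4,-7 \right)} + 20\right)^{2} = \left(\left(2 - 7\right) + 20\right)^{2} = \left(-5 + 20\right)^{2} = 15^{2} = 225$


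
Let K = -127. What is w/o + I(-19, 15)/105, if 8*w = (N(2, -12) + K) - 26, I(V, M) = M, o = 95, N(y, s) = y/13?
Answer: -4029/69160 ≈ -0.058256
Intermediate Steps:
N(y, s) = y/13 (N(y, s) = y*(1/13) = y/13)
w = -1987/104 (w = (((1/13)*2 - 127) - 26)/8 = ((2/13 - 127) - 26)/8 = (-1649/13 - 26)/8 = (⅛)*(-1987/13) = -1987/104 ≈ -19.106)
w/o + I(-19, 15)/105 = -1987/104/95 + 15/105 = -1987/104*1/95 + 15*(1/105) = -1987/9880 + ⅐ = -4029/69160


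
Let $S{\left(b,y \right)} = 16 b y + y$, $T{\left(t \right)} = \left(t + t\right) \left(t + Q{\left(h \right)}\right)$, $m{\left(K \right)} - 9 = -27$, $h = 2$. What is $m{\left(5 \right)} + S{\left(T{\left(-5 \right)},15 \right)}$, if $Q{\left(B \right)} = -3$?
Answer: $19197$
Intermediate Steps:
$m{\left(K \right)} = -18$ ($m{\left(K \right)} = 9 - 27 = -18$)
$T{\left(t \right)} = 2 t \left(-3 + t\right)$ ($T{\left(t \right)} = \left(t + t\right) \left(t - 3\right) = 2 t \left(-3 + t\right)$)
$S{\left(b,y \right)} = y + 16 b y$ ($S{\left(b,y \right)} = 16 b y + y = y + 16 b y$)
$m{\left(5 \right)} + S{\left(T{\left(-5 \right)},15 \right)} = -18 + 15 \left(1 + 16 \cdot 2 \left(-5\right) \left(-3 - 5\right)\right) = -18 + 15 \left(1 + 16 \cdot 2 \left(-5\right) \left(-8\right)\right) = -18 + 15 \left(1 + 16 \cdot 80\right) = -18 + 15 \left(1 + 1280\right) = -18 + 15 \cdot 1281 = -18 + 19215 = 19197$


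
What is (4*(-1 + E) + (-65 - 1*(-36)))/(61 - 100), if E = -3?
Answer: 15/13 ≈ 1.1538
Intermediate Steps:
(4*(-1 + E) + (-65 - 1*(-36)))/(61 - 100) = (4*(-1 - 3) + (-65 - 1*(-36)))/(61 - 100) = (4*(-4) + (-65 + 36))/(-39) = (-16 - 29)*(-1/39) = -45*(-1/39) = 15/13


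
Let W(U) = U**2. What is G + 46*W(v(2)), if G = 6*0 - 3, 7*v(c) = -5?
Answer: 1003/49 ≈ 20.469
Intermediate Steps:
v(c) = -5/7 (v(c) = (1/7)*(-5) = -5/7)
G = -3 (G = 0 - 3 = -3)
G + 46*W(v(2)) = -3 + 46*(-5/7)**2 = -3 + 46*(25/49) = -3 + 1150/49 = 1003/49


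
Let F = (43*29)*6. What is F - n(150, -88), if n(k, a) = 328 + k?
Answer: 7004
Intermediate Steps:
F = 7482 (F = 1247*6 = 7482)
F - n(150, -88) = 7482 - (328 + 150) = 7482 - 1*478 = 7482 - 478 = 7004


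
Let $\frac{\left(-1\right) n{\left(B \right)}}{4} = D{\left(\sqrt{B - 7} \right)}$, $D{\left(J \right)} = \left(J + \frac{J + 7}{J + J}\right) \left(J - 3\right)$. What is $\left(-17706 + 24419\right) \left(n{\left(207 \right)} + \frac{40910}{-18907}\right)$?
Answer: $- \frac{14689737594}{2701} + \frac{6853973 \sqrt{2}}{10} \approx -4.4693 \cdot 10^{6}$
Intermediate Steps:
$D{\left(J \right)} = \left(-3 + J\right) \left(J + \frac{7 + J}{2 J}\right)$ ($D{\left(J \right)} = \left(J + \frac{7 + J}{2 J}\right) \left(-3 + J\right) = \left(-3 + J\right) \left(J + \frac{7 + J}{2 J}\right)$)
$n{\left(B \right)} = 20 - 4 B + 10 \sqrt{-7 + B} + \frac{42}{\sqrt{-7 + B}}$ ($n{\left(B \right)} = - 4 \left(2 + \left(\sqrt{B - 7}\right)^{2} - \frac{21}{2 \sqrt{B - 7}} - \frac{5 \sqrt{B - 7}}{2}\right) = - 4 \left(2 + \left(\sqrt{-7 + B}\right)^{2} - \frac{21}{2 \sqrt{-7 + B}} - \frac{5 \sqrt{-7 + B}}{2}\right) = - 4 \left(2 + \left(-7 + B\right) - \frac{21}{2 \sqrt{-7 + B}} - \frac{5 \sqrt{-7 + B}}{2}\right) = - 4 \left(-5 + B - \frac{21}{2 \sqrt{-7 + B}} - \frac{5 \sqrt{-7 + B}}{2}\right) = 20 - 4 B + 10 \sqrt{-7 + B} + \frac{42}{\sqrt{-7 + B}}$)
$\left(-17706 + 24419\right) \left(n{\left(207 \right)} + \frac{40910}{-18907}\right) = \left(-17706 + 24419\right) \left(\left(20 - \frac{28}{\sqrt{-7 + 207}} - 828 + 10 \cdot 207 \frac{1}{\sqrt{-7 + 207}}\right) + \frac{40910}{-18907}\right) = 6713 \left(\left(20 - \frac{28}{10 \sqrt{2}} - 828 + 10 \cdot 207 \frac{1}{\sqrt{200}}\right) + 40910 \left(- \frac{1}{18907}\right)\right) = 6713 \left(\left(20 - 28 \frac{\sqrt{2}}{20} - 828 + 10 \cdot 207 \frac{\sqrt{2}}{20}\right) - \frac{40910}{18907}\right) = 6713 \left(\left(20 - \frac{7 \sqrt{2}}{5} - 828 + \frac{207 \sqrt{2}}{2}\right) - \frac{40910}{18907}\right) = 6713 \left(\left(-808 + \frac{1021 \sqrt{2}}{10}\right) - \frac{40910}{18907}\right) = 6713 \left(- \frac{15317766}{18907} + \frac{1021 \sqrt{2}}{10}\right) = - \frac{14689737594}{2701} + \frac{6853973 \sqrt{2}}{10}$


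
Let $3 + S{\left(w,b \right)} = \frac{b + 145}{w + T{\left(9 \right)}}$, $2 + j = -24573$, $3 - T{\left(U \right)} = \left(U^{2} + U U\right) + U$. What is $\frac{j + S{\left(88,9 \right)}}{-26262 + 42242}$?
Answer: $- \frac{983197}{639200} \approx -1.5382$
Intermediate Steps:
$T{\left(U \right)} = 3 - U - 2 U^{2}$ ($T{\left(U \right)} = 3 - \left(\left(U^{2} + U U\right) + U\right) = 3 - \left(\left(U^{2} + U^{2}\right) + U\right) = 3 - \left(2 U^{2} + U\right) = 3 - \left(U + 2 U^{2}\right) = 3 - U - 2 U^{2}$)
$j = -24575$ ($j = -2 - 24573 = -24575$)
$S{\left(w,b \right)} = -3 + \frac{145 + b}{-168 + w}$ ($S{\left(w,b \right)} = -3 + \frac{b + 145}{w - \left(6 + 162\right)} = -3 + \frac{145 + b}{w - 168} = -3 + \frac{145 + b}{-168 + w}$)
$\frac{j + S{\left(88,9 \right)}}{-26262 + 42242} = \frac{-24575 + \frac{649 + 9 - 264}{-168 + 88}}{-26262 + 42242} = \frac{-24575 + \frac{649 + 9 - 264}{-80}}{15980} = \left(-24575 - \frac{197}{40}\right) \frac{1}{15980} = \left(- \frac{983197}{40}\right) \frac{1}{15980} = - \frac{983197}{639200}$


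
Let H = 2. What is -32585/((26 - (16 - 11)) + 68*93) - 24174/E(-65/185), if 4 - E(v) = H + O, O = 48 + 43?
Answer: 30096793/112941 ≈ 266.48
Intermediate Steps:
O = 91
E(v) = -89 (E(v) = 4 - (2 + 91) = 4 - 1*93 = 4 - 93 = -89)
-32585/((26 - (16 - 11)) + 68*93) - 24174/E(-65/185) = -32585/((26 - (16 - 11)) + 68*93) - 24174/(-89) = -32585/((26 - 1*5) + 6324) - 24174*(-1/89) = -32585/((26 - 5) + 6324) + 24174/89 = -32585/(21 + 6324) + 24174/89 = -32585/6345 + 24174/89 = -32585*1/6345 + 24174/89 = -6517/1269 + 24174/89 = 30096793/112941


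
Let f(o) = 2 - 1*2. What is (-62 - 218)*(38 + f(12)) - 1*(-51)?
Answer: -10589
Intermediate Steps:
f(o) = 0 (f(o) = 2 - 2 = 0)
(-62 - 218)*(38 + f(12)) - 1*(-51) = (-62 - 218)*(38 + 0) - 1*(-51) = -280*38 + 51 = -10640 + 51 = -10589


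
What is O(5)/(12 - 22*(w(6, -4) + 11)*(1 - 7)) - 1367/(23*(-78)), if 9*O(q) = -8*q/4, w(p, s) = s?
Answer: 73703/96876 ≈ 0.76080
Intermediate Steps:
O(q) = -2*q/9 (O(q) = (-8*q/4)/9 = (-2*q)/9 = -2*q/9)
O(5)/(12 - 22*(w(6, -4) + 11)*(1 - 7)) - 1367/(23*(-78)) = (-2/9*5)/(12 - 22*(-4 + 11)*(1 - 7)) - 1367/(23*(-78)) = -10/(9*(12 - 154*(-6))) - 1367/(-1794) = -10/(9*(12 - 22*(-42))) - 1367*(-1/1794) = -10/(9*(12 + 924)) + 1367/1794 = -10/9/936 + 1367/1794 = -10/9*1/936 + 1367/1794 = -5/4212 + 1367/1794 = 73703/96876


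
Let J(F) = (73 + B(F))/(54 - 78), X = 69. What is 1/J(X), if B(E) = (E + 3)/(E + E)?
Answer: -552/1691 ≈ -0.32643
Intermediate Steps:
B(E) = (3 + E)/(2*E) (B(E) = (3 + E)/((2*E)) = (3 + E)*(1/(2*E)) = (3 + E)/(2*E))
J(F) = -73/24 - (3 + F)/(48*F) (J(F) = (73 + (3 + F)/(2*F))/(54 - 78) = (73 + (3 + F)/(2*F))/(-24) = (73 + (3 + F)/(2*F))*(-1/24) = -73/24 - (3 + F)/(48*F))
1/J(X) = 1/((1/16)*(-1 - 49*69)/69) = 1/((1/16)*(1/69)*(-1 - 3381)) = 1/((1/16)*(1/69)*(-3382)) = 1/(-1691/552) = -552/1691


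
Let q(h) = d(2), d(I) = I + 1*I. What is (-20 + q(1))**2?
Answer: 256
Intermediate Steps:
d(I) = 2*I (d(I) = I + I = 2*I)
q(h) = 4 (q(h) = 2*2 = 4)
(-20 + q(1))**2 = (-20 + 4)**2 = (-16)**2 = 256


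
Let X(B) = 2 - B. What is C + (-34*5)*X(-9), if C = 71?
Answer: -1799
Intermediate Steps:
C + (-34*5)*X(-9) = 71 + (-34*5)*(2 - 1*(-9)) = 71 - 170*(2 + 9) = 71 - 170*11 = 71 - 1870 = -1799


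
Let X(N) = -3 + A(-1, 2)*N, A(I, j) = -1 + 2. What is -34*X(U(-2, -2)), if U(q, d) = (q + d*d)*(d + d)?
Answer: 374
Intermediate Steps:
A(I, j) = 1
U(q, d) = 2*d*(q + d²) (U(q, d) = (q + d²)*(2*d) = 2*d*(q + d²))
X(N) = -3 + N (X(N) = -3 + 1*N = -3 + N)
-34*X(U(-2, -2)) = -34*(-3 + 2*(-2)*(-2 + (-2)²)) = -34*(-3 + 2*(-2)*(-2 + 4)) = -34*(-3 + 2*(-2)*2) = -34*(-3 - 8) = -34*(-11) = 374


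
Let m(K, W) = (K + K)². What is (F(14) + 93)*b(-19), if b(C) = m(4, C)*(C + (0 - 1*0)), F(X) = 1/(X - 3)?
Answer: -1245184/11 ≈ -1.1320e+5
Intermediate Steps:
m(K, W) = 4*K² (m(K, W) = (2*K)² = 4*K²)
F(X) = 1/(-3 + X)
b(C) = 64*C (b(C) = (4*4²)*(C + (0 - 1*0)) = (4*16)*(C + (0 + 0)) = 64*(C + 0) = 64*C)
(F(14) + 93)*b(-19) = (1/(-3 + 14) + 93)*(64*(-19)) = (1/11 + 93)*(-1216) = (1024/11)*(-1216) = -1245184/11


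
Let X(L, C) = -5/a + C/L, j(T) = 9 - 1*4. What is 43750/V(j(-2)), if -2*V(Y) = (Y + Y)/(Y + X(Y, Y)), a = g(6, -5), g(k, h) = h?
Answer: -61250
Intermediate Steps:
j(T) = 5 (j(T) = 9 - 4 = 5)
a = -5
X(L, C) = 1 + C/L (X(L, C) = -5/(-5) + C/L = -5*(-1/5) + C/L = 1 + C/L)
V(Y) = -Y/(2 + Y) (V(Y) = -(Y + Y)/(2*(Y + (Y + Y)/Y)) = -2*Y/(2*(Y + (2*Y)/Y)) = -2*Y/(2*(Y + 2)) = -2*Y/(2*(2 + Y)) = -Y/(2 + Y))
43750/V(j(-2)) = 43750/((-1*5/(2 + 5))) = 43750/((-1*5/7)) = 43750/((-1*5*1/7)) = 43750/(-5/7) = 43750*(-7/5) = -61250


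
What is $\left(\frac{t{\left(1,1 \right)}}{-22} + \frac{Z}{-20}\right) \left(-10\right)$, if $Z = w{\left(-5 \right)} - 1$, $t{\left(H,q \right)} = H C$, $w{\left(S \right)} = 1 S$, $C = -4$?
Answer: $- \frac{53}{11} \approx -4.8182$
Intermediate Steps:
$w{\left(S \right)} = S$
$t{\left(H,q \right)} = - 4 H$ ($t{\left(H,q \right)} = H \left(-4\right) = - 4 H$)
$Z = -6$ ($Z = -5 - 1 = -6$)
$\left(\frac{t{\left(1,1 \right)}}{-22} + \frac{Z}{-20}\right) \left(-10\right) = \left(\frac{\left(-4\right) 1}{-22} - \frac{6}{-20}\right) \left(-10\right) = \left(\left(-4\right) \left(- \frac{1}{22}\right) - - \frac{3}{10}\right) \left(-10\right) = \left(\frac{2}{11} + \frac{3}{10}\right) \left(-10\right) = \frac{53}{110} \left(-10\right) = - \frac{53}{11}$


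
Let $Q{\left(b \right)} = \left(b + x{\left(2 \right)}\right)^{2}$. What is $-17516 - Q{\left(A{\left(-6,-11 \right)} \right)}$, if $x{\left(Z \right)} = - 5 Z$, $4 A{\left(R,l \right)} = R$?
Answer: $- \frac{70593}{4} \approx -17648.0$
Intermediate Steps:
$A{\left(R,l \right)} = \frac{R}{4}$
$Q{\left(b \right)} = \left(-10 + b\right)^{2}$ ($Q{\left(b \right)} = \left(b - 10\right)^{2} = \left(-10 + b\right)^{2}$)
$-17516 - Q{\left(A{\left(-6,-11 \right)} \right)} = -17516 - \left(-10 + \frac{1}{4} \left(-6\right)\right)^{2} = -17516 - \left(-10 - \frac{3}{2}\right)^{2} = -17516 - \left(- \frac{23}{2}\right)^{2} = -17516 - \frac{529}{4} = - \frac{70593}{4}$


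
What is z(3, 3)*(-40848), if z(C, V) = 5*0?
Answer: 0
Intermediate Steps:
z(C, V) = 0
z(3, 3)*(-40848) = 0*(-40848) = 0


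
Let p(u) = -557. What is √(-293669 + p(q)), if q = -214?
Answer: I*√294226 ≈ 542.43*I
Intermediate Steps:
√(-293669 + p(q)) = √(-293669 - 557) = √(-294226) = I*√294226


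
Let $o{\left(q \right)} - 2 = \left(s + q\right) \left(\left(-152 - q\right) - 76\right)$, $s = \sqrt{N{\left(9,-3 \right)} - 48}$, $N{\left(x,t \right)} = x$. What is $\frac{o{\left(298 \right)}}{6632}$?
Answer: $- \frac{78373}{3316} - \frac{263 i \sqrt{39}}{3316} \approx -23.635 - 0.49531 i$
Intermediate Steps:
$s = i \sqrt{39}$ ($s = \sqrt{9 - 48} = \sqrt{-39} = i \sqrt{39} \approx 6.245 i$)
$o{\left(q \right)} = 2 + \left(-228 - q\right) \left(q + i \sqrt{39}\right)$ ($o{\left(q \right)} = 2 + \left(i \sqrt{39} + q\right) \left(\left(-152 - q\right) - 76\right) = 2 + \left(q + i \sqrt{39}\right) \left(-228 - q\right) = 2 + \left(-228 - q\right) \left(q + i \sqrt{39}\right)$)
$\frac{o{\left(298 \right)}}{6632} = \frac{2 - 298^{2} - 67944 - 228 i \sqrt{39} - i 298 \sqrt{39}}{6632} = \left(2 - 88804 - 67944 - 228 i \sqrt{39} - 298 i \sqrt{39}\right) \frac{1}{6632} = \left(-156746 - 526 i \sqrt{39}\right) \frac{1}{6632} = - \frac{78373}{3316} - \frac{263 i \sqrt{39}}{3316}$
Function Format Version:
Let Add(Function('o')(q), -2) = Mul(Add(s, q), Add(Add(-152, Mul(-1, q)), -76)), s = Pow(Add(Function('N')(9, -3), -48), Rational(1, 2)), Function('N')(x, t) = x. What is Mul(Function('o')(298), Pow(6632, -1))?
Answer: Add(Rational(-78373, 3316), Mul(Rational(-263, 3316), I, Pow(39, Rational(1, 2)))) ≈ Add(-23.635, Mul(-0.49531, I))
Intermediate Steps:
s = Mul(I, Pow(39, Rational(1, 2))) (s = Pow(Add(9, -48), Rational(1, 2)) = Pow(-39, Rational(1, 2)) = Mul(I, Pow(39, Rational(1, 2))) ≈ Mul(6.2450, I))
Function('o')(q) = Add(2, Mul(Add(-228, Mul(-1, q)), Add(q, Mul(I, Pow(39, Rational(1, 2)))))) (Function('o')(q) = Add(2, Mul(Add(Mul(I, Pow(39, Rational(1, 2))), q), Add(Add(-152, Mul(-1, q)), -76))) = Add(2, Mul(Add(q, Mul(I, Pow(39, Rational(1, 2)))), Add(-228, Mul(-1, q)))) = Add(2, Mul(Add(-228, Mul(-1, q)), Add(q, Mul(I, Pow(39, Rational(1, 2)))))))
Mul(Function('o')(298), Pow(6632, -1)) = Mul(Add(2, Mul(-1, Pow(298, 2)), Mul(-228, 298), Mul(-228, I, Pow(39, Rational(1, 2))), Mul(-1, I, 298, Pow(39, Rational(1, 2)))), Pow(6632, -1)) = Mul(Add(2, Mul(-1, 88804), -67944, Mul(-228, I, Pow(39, Rational(1, 2))), Mul(-298, I, Pow(39, Rational(1, 2)))), Rational(1, 6632)) = Mul(Add(2, -88804, -67944, Mul(-228, I, Pow(39, Rational(1, 2))), Mul(-298, I, Pow(39, Rational(1, 2)))), Rational(1, 6632)) = Mul(Add(-156746, Mul(-526, I, Pow(39, Rational(1, 2)))), Rational(1, 6632)) = Add(Rational(-78373, 3316), Mul(Rational(-263, 3316), I, Pow(39, Rational(1, 2))))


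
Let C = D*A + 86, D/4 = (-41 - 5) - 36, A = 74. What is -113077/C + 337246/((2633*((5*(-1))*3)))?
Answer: -410072849/106136230 ≈ -3.8636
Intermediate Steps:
D = -328 (D = 4*((-41 - 5) - 36) = 4*(-46 - 36) = 4*(-82) = -328)
C = -24186 (C = -328*74 + 86 = -24272 + 86 = -24186)
-113077/C + 337246/((2633*((5*(-1))*3))) = -113077/(-24186) + 337246/((2633*((5*(-1))*3))) = -113077*(-1/24186) + 337246/((2633*(-5*3))) = 113077/24186 + 337246/((2633*(-15))) = 113077/24186 + 337246/(-39495) = 113077/24186 + 337246*(-1/39495) = 113077/24186 - 337246/39495 = -410072849/106136230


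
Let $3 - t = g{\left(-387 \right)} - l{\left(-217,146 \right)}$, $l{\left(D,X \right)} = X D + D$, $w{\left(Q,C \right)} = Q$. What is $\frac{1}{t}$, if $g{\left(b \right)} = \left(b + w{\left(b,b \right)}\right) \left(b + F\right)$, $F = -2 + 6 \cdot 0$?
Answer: $- \frac{1}{332982} \approx -3.0032 \cdot 10^{-6}$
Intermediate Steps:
$F = -2$ ($F = -2 + 0 = -2$)
$g{\left(b \right)} = 2 b \left(-2 + b\right)$ ($g{\left(b \right)} = \left(b + b\right) \left(b - 2\right) = 2 b \left(-2 + b\right)$)
$l{\left(D,X \right)} = D + D X$ ($l{\left(D,X \right)} = D X + D = D + D X$)
$t = -332982$ ($t = 3 - \left(2 \left(-387\right) \left(-2 - 387\right) - - 217 \left(1 + 146\right)\right) = 3 - \left(2 \left(-387\right) \left(-389\right) - \left(-217\right) 147\right) = 3 - \left(301086 - -31899\right) = 3 - \left(301086 + 31899\right) = 3 - 332985 = -332982$)
$\frac{1}{t} = \frac{1}{-332982} = - \frac{1}{332982}$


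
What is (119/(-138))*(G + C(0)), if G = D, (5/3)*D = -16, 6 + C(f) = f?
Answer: 1547/115 ≈ 13.452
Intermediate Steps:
C(f) = -6 + f
D = -48/5 (D = (3/5)*(-16) = -48/5 ≈ -9.6000)
G = -48/5 ≈ -9.6000
(119/(-138))*(G + C(0)) = (119/(-138))*(-48/5 + (-6 + 0)) = (119*(-1/138))*(-48/5 - 6) = -119/138*(-78/5) = 1547/115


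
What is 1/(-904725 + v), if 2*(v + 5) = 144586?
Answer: -1/832437 ≈ -1.2013e-6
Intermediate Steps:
v = 72288 (v = -5 + (½)*144586 = -5 + 72293 = 72288)
1/(-904725 + v) = 1/(-904725 + 72288) = 1/(-832437) = -1/832437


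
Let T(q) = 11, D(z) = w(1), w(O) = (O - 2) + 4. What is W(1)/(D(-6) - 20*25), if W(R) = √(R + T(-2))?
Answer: -2*√3/497 ≈ -0.0069700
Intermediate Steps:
w(O) = 2 + O (w(O) = (-2 + O) + 4 = 2 + O)
D(z) = 3 (D(z) = 2 + 1 = 3)
W(R) = √(11 + R) (W(R) = √(R + 11) = √(11 + R))
W(1)/(D(-6) - 20*25) = √(11 + 1)/(3 - 20*25) = √12/(3 - 500) = (2*√3)/(-497) = (2*√3)*(-1/497) = -2*√3/497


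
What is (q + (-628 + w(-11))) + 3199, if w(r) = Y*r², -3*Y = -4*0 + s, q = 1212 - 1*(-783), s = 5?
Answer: 13093/3 ≈ 4364.3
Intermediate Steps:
q = 1995 (q = 1212 + 783 = 1995)
Y = -5/3 (Y = -(-4*0 + 5)/3 = -(0 + 5)/3 = -⅓*5 = -5/3 ≈ -1.6667)
w(r) = -5*r²/3
(q + (-628 + w(-11))) + 3199 = (1995 + (-628 - 5/3*(-11)²)) + 3199 = (1995 + (-628 - 5/3*121)) + 3199 = (1995 + (-628 - 605/3)) + 3199 = (1995 - 2489/3) + 3199 = 3496/3 + 3199 = 13093/3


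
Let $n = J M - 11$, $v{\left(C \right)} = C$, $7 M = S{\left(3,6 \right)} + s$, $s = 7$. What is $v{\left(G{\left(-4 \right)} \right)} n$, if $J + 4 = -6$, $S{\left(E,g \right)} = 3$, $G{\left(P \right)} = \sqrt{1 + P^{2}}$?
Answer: $- \frac{177 \sqrt{17}}{7} \approx -104.26$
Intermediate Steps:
$J = -10$ ($J = -4 - 6 = -10$)
$M = \frac{10}{7}$ ($M = \frac{3 + 7}{7} = \frac{1}{7} \cdot 10 = \frac{10}{7} \approx 1.4286$)
$n = - \frac{177}{7}$ ($n = \left(-10\right) \frac{10}{7} - 11 = - \frac{100}{7} - 11 = - \frac{177}{7} \approx -25.286$)
$v{\left(G{\left(-4 \right)} \right)} n = \sqrt{1 + \left(-4\right)^{2}} \left(- \frac{177}{7}\right) = \sqrt{1 + 16} \left(- \frac{177}{7}\right) = \sqrt{17} \left(- \frac{177}{7}\right) = - \frac{177 \sqrt{17}}{7}$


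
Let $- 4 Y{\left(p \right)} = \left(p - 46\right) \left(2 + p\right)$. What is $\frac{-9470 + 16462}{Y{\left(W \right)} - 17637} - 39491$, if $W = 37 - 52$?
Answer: $- \frac{2817355399}{71341} \approx -39491.0$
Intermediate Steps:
$W = -15$ ($W = 37 - 52 = -15$)
$Y{\left(p \right)} = - \frac{\left(-46 + p\right) \left(2 + p\right)}{4}$ ($Y{\left(p \right)} = - \frac{\left(p - 46\right) \left(2 + p\right)}{4} = - \frac{\left(-46 + p\right) \left(2 + p\right)}{4}$)
$\frac{-9470 + 16462}{Y{\left(W \right)} - 17637} - 39491 = \frac{-9470 + 16462}{\left(23 + 11 \left(-15\right) - \frac{\left(-15\right)^{2}}{4}\right) - 17637} - 39491 = \frac{6992}{\left(23 - 165 - \frac{225}{4}\right) - 17637} - 39491 = \frac{6992}{- \frac{793}{4} - 17637} - 39491 = \frac{6992}{- \frac{71341}{4}} - 39491 = 6992 \left(- \frac{4}{71341}\right) - 39491 = - \frac{27968}{71341} - 39491 = - \frac{2817355399}{71341}$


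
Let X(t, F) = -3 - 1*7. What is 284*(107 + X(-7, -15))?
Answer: 27548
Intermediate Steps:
X(t, F) = -10 (X(t, F) = -3 - 7 = -10)
284*(107 + X(-7, -15)) = 284*(107 - 10) = 284*97 = 27548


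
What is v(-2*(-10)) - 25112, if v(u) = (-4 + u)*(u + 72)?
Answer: -23640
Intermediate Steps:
v(u) = (-4 + u)*(72 + u)
v(-2*(-10)) - 25112 = (-288 + (-2*(-10))² + 68*(-2*(-10))) - 25112 = (-288 + 20² + 68*20) - 25112 = (-288 + 400 + 1360) - 25112 = 1472 - 25112 = -23640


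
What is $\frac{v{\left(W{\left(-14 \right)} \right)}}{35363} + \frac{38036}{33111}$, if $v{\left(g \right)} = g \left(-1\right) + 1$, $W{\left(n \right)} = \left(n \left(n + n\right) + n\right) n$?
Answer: $\frac{1520323591}{1170904293} \approx 1.2984$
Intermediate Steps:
$W{\left(n \right)} = n \left(n + 2 n^{2}\right)$ ($W{\left(n \right)} = \left(n 2 n + n\right) n = \left(2 n^{2} + n\right) n = \left(n + 2 n^{2}\right) n = n \left(n + 2 n^{2}\right)$)
$v{\left(g \right)} = 1 - g$ ($v{\left(g \right)} = - g + 1 = 1 - g$)
$\frac{v{\left(W{\left(-14 \right)} \right)}}{35363} + \frac{38036}{33111} = \frac{1 - \left(-14\right)^{2} \left(1 + 2 \left(-14\right)\right)}{35363} + \frac{38036}{33111} = \left(1 - 196 \left(1 - 28\right)\right) \frac{1}{35363} + 38036 \cdot \frac{1}{33111} = \left(1 - 196 \left(-27\right)\right) \frac{1}{35363} + \frac{38036}{33111} = \left(1 - -5292\right) \frac{1}{35363} + \frac{38036}{33111} = \left(1 + 5292\right) \frac{1}{35363} + \frac{38036}{33111} = 5293 \cdot \frac{1}{35363} + \frac{38036}{33111} = \frac{5293}{35363} + \frac{38036}{33111} = \frac{1520323591}{1170904293}$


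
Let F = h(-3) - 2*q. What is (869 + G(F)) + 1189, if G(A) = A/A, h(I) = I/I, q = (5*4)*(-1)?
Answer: 2059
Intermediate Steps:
q = -20 (q = 20*(-1) = -20)
h(I) = 1
F = 41 (F = 1 - 2*(-20) = 1 + 40 = 41)
G(A) = 1
(869 + G(F)) + 1189 = (869 + 1) + 1189 = 870 + 1189 = 2059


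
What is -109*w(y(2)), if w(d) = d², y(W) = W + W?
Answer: -1744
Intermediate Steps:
y(W) = 2*W
-109*w(y(2)) = -109*(2*2)² = -109*4² = -109*16 = -1744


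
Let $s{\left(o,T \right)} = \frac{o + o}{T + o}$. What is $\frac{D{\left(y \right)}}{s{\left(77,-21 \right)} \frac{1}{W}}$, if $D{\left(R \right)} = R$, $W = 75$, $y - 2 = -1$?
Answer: $\frac{300}{11} \approx 27.273$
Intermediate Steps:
$s{\left(o,T \right)} = \frac{2 o}{T + o}$
$y = 1$ ($y = 2 - 1 = 1$)
$\frac{D{\left(y \right)}}{s{\left(77,-21 \right)} \frac{1}{W}} = 1 \frac{1}{2 \cdot 77 \frac{1}{-21 + 77} \cdot \frac{1}{75}} = 1 \frac{1}{2 \cdot 77 \cdot \frac{1}{56} \cdot \frac{1}{75}} = 1 \frac{1}{\frac{11}{4} \cdot \frac{1}{75}} = 1 \frac{1}{\frac{11}{300}} = 1 \cdot \frac{300}{11} = \frac{300}{11}$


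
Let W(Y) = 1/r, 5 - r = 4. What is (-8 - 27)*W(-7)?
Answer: -35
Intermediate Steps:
r = 1 (r = 5 - 1*4 = 5 - 4 = 1)
W(Y) = 1 (W(Y) = 1/1 = 1)
(-8 - 27)*W(-7) = (-8 - 27)*1 = -35*1 = -35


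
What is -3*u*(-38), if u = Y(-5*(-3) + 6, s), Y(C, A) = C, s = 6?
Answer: 2394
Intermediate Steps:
u = 21 (u = -5*(-3) + 6 = 15 + 6 = 21)
-3*u*(-38) = -3*21*(-38) = -63*(-38) = 2394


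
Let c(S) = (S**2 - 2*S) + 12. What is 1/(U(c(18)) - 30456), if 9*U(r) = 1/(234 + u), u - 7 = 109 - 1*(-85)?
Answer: -3915/119235239 ≈ -3.2834e-5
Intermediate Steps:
u = 201 (u = 7 + (109 - 1*(-85)) = 7 + (109 + 85) = 7 + 194 = 201)
c(S) = 12 + S**2 - 2*S
U(r) = 1/3915 (U(r) = 1/(9*(234 + 201)) = (1/9)/435 = (1/9)*(1/435) = 1/3915)
1/(U(c(18)) - 30456) = 1/(1/3915 - 30456) = 1/(-119235239/3915) = -3915/119235239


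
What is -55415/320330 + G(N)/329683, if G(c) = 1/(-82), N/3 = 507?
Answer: -74904488141/432990157099 ≈ -0.17299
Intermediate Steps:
N = 1521 (N = 3*507 = 1521)
G(c) = -1/82
-55415/320330 + G(N)/329683 = -55415/320330 - 1/82/329683 = -55415*1/320330 - 1/82*1/329683 = -11083/64066 - 1/27034006 = -74904488141/432990157099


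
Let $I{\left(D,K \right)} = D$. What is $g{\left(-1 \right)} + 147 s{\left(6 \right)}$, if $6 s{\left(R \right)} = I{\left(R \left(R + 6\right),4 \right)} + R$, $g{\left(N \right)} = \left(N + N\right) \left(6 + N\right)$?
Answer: $1901$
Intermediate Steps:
$g{\left(N \right)} = 2 N \left(6 + N\right)$
$s{\left(R \right)} = \frac{R}{6} + \frac{R \left(6 + R\right)}{6}$ ($s{\left(R \right)} = \frac{R \left(R + 6\right) + R}{6} = \frac{R \left(6 + R\right) + R}{6} = \frac{R + R \left(6 + R\right)}{6} = \frac{R}{6} + \frac{R \left(6 + R\right)}{6}$)
$g{\left(-1 \right)} + 147 s{\left(6 \right)} = 2 \left(-1\right) \left(6 - 1\right) + 147 \cdot \frac{1}{6} \cdot 6 \left(7 + 6\right) = 2 \left(-1\right) 5 + 147 \cdot \frac{1}{6} \cdot 6 \cdot 13 = -10 + 147 \cdot 13 = -10 + 1911 = 1901$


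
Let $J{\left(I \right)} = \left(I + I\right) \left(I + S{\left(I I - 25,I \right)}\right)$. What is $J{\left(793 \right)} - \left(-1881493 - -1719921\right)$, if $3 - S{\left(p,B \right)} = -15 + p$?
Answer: $-995867046$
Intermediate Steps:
$S{\left(p,B \right)} = 18 - p$ ($S{\left(p,B \right)} = 3 - \left(-15 + p\right) = 18 - p$)
$J{\left(I \right)} = 2 I \left(43 + I - I^{2}\right)$ ($J{\left(I \right)} = \left(I + I\right) \left(I - \left(-43 + I I\right)\right) = 2 I \left(I - \left(-43 + I^{2}\right)\right) = 2 I \left(43 + I - I^{2}\right)$)
$J{\left(793 \right)} - \left(-1881493 - -1719921\right) = 2 \cdot 793 \left(43 + 793 - 793^{2}\right) - \left(-1881493 - -1719921\right) = 2 \cdot 793 \left(43 + 793 - 628849\right) - \left(-1881493 + 1719921\right) = 2 \cdot 793 \left(43 + 793 - 628849\right) - -161572 = 2 \cdot 793 \left(-628013\right) + 161572 = -996028618 + 161572 = -995867046$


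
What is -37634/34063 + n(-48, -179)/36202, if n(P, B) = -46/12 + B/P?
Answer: -2843331373/2573527776 ≈ -1.1048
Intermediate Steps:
n(P, B) = -23/6 + B/P (n(P, B) = -46*1/12 + B/P = -23/6 + B/P)
-37634/34063 + n(-48, -179)/36202 = -37634/34063 + (-23/6 - 179/(-48))/36202 = -37634*1/34063 + (-23/6 - 179*(-1/48))*(1/36202) = -37634/34063 + (-23/6 + 179/48)*(1/36202) = -37634/34063 - 5/48*1/36202 = -37634/34063 - 5/1737696 = -2843331373/2573527776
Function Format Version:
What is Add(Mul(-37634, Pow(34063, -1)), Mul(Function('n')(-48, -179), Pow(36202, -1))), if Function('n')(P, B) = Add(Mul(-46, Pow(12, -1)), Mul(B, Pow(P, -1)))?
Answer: Rational(-2843331373, 2573527776) ≈ -1.1048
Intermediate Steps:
Function('n')(P, B) = Add(Rational(-23, 6), Mul(B, Pow(P, -1))) (Function('n')(P, B) = Add(Mul(-46, Rational(1, 12)), Mul(B, Pow(P, -1))) = Add(Rational(-23, 6), Mul(B, Pow(P, -1))))
Add(Mul(-37634, Pow(34063, -1)), Mul(Function('n')(-48, -179), Pow(36202, -1))) = Add(Mul(-37634, Pow(34063, -1)), Mul(Add(Rational(-23, 6), Mul(-179, Pow(-48, -1))), Pow(36202, -1))) = Add(Mul(-37634, Rational(1, 34063)), Mul(Add(Rational(-23, 6), Mul(-179, Rational(-1, 48))), Rational(1, 36202))) = Add(Rational(-37634, 34063), Mul(Add(Rational(-23, 6), Rational(179, 48)), Rational(1, 36202))) = Add(Rational(-37634, 34063), Mul(Rational(-5, 48), Rational(1, 36202))) = Add(Rational(-37634, 34063), Rational(-5, 1737696)) = Rational(-2843331373, 2573527776)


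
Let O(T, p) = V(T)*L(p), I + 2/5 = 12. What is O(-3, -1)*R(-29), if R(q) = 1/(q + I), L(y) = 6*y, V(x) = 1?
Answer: 10/29 ≈ 0.34483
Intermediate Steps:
I = 58/5 (I = -2/5 + 12 = 58/5 ≈ 11.600)
O(T, p) = 6*p (O(T, p) = 1*(6*p) = 6*p)
R(q) = 1/(58/5 + q) (R(q) = 1/(q + 58/5) = 1/(58/5 + q))
O(-3, -1)*R(-29) = (6*(-1))*(5/(58 + 5*(-29))) = -30/(58 - 145) = -30/(-87) = -30*(-1)/87 = -6*(-5/87) = 10/29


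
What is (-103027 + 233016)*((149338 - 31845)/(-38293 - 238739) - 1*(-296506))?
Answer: 10677495694010311/277032 ≈ 3.8542e+10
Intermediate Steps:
(-103027 + 233016)*((149338 - 31845)/(-38293 - 238739) - 1*(-296506)) = 129989*(117493/(-277032) + 296506) = 129989*(117493*(-1/277032) + 296506) = 129989*(-117493/277032 + 296506) = 129989*(82141532699/277032) = 10677495694010311/277032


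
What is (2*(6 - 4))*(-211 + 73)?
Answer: -552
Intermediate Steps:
(2*(6 - 4))*(-211 + 73) = (2*2)*(-138) = 4*(-138) = -552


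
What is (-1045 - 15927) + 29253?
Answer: 12281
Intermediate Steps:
(-1045 - 15927) + 29253 = -16972 + 29253 = 12281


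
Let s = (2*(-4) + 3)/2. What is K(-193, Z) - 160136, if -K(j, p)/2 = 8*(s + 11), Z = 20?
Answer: -160272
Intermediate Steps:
s = -5/2 (s = (-8 + 3)*(½) = -5*½ = -5/2 ≈ -2.5000)
K(j, p) = -136 (K(j, p) = -16*(-5/2 + 11) = -16*17/2 = -2*68 = -136)
K(-193, Z) - 160136 = -136 - 160136 = -160272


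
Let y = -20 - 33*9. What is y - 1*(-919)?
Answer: 602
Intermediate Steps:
y = -317 (y = -20 - 297 = -317)
y - 1*(-919) = -317 - 1*(-919) = -317 + 919 = 602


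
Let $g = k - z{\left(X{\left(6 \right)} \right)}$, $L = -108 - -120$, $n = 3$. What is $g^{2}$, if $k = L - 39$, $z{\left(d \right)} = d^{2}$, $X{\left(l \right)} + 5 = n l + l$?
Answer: $150544$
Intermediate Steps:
$L = 12$ ($L = -108 + 120 = 12$)
$X{\left(l \right)} = -5 + 4 l$ ($X{\left(l \right)} = -5 + \left(3 l + l\right) = -5 + 4 l$)
$k = -27$ ($k = 12 - 39 = -27$)
$g = -388$ ($g = -27 - \left(-5 + 4 \cdot 6\right)^{2} = -27 - \left(-5 + 24\right)^{2} = -27 - 19^{2} = -27 - 361 = -388$)
$g^{2} = \left(-388\right)^{2} = 150544$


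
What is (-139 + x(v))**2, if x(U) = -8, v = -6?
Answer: 21609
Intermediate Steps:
(-139 + x(v))**2 = (-139 - 8)**2 = (-147)**2 = 21609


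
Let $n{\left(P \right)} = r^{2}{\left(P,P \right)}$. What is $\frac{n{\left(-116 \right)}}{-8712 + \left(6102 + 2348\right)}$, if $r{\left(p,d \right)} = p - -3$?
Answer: $- \frac{12769}{262} \approx -48.737$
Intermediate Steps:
$r{\left(p,d \right)} = 3 + p$ ($r{\left(p,d \right)} = p + 3 = 3 + p$)
$n{\left(P \right)} = \left(3 + P\right)^{2}$
$\frac{n{\left(-116 \right)}}{-8712 + \left(6102 + 2348\right)} = \frac{\left(3 - 116\right)^{2}}{-8712 + \left(6102 + 2348\right)} = \frac{\left(-113\right)^{2}}{-8712 + 8450} = \frac{12769}{-262} = 12769 \left(- \frac{1}{262}\right) = - \frac{12769}{262}$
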